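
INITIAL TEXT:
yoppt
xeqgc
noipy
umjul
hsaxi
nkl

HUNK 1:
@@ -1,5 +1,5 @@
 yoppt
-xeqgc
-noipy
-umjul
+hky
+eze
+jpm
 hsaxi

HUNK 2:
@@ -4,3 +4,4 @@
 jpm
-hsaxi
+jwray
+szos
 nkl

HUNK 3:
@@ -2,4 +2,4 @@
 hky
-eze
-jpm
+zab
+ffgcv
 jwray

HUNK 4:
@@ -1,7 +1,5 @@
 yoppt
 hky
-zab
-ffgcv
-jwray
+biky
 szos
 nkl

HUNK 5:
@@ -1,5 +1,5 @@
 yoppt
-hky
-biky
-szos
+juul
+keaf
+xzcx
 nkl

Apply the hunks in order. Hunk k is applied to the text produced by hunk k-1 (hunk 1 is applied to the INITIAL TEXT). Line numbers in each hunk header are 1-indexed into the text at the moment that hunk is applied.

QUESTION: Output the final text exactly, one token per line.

Answer: yoppt
juul
keaf
xzcx
nkl

Derivation:
Hunk 1: at line 1 remove [xeqgc,noipy,umjul] add [hky,eze,jpm] -> 6 lines: yoppt hky eze jpm hsaxi nkl
Hunk 2: at line 4 remove [hsaxi] add [jwray,szos] -> 7 lines: yoppt hky eze jpm jwray szos nkl
Hunk 3: at line 2 remove [eze,jpm] add [zab,ffgcv] -> 7 lines: yoppt hky zab ffgcv jwray szos nkl
Hunk 4: at line 1 remove [zab,ffgcv,jwray] add [biky] -> 5 lines: yoppt hky biky szos nkl
Hunk 5: at line 1 remove [hky,biky,szos] add [juul,keaf,xzcx] -> 5 lines: yoppt juul keaf xzcx nkl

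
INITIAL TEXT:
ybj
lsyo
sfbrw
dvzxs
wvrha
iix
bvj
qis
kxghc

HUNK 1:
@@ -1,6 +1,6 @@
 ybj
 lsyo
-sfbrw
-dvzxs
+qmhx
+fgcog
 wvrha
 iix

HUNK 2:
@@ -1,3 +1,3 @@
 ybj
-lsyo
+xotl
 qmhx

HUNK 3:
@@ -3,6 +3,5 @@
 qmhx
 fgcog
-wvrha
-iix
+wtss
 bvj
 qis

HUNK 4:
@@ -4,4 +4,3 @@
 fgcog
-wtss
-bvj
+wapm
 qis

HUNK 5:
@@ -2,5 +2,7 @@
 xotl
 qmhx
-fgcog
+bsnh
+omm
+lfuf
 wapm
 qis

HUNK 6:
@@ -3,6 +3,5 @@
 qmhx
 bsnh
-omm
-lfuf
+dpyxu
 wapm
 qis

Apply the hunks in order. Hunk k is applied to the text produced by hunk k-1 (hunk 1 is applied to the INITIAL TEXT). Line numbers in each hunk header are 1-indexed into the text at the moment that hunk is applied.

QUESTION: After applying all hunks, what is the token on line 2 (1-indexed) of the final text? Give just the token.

Answer: xotl

Derivation:
Hunk 1: at line 1 remove [sfbrw,dvzxs] add [qmhx,fgcog] -> 9 lines: ybj lsyo qmhx fgcog wvrha iix bvj qis kxghc
Hunk 2: at line 1 remove [lsyo] add [xotl] -> 9 lines: ybj xotl qmhx fgcog wvrha iix bvj qis kxghc
Hunk 3: at line 3 remove [wvrha,iix] add [wtss] -> 8 lines: ybj xotl qmhx fgcog wtss bvj qis kxghc
Hunk 4: at line 4 remove [wtss,bvj] add [wapm] -> 7 lines: ybj xotl qmhx fgcog wapm qis kxghc
Hunk 5: at line 2 remove [fgcog] add [bsnh,omm,lfuf] -> 9 lines: ybj xotl qmhx bsnh omm lfuf wapm qis kxghc
Hunk 6: at line 3 remove [omm,lfuf] add [dpyxu] -> 8 lines: ybj xotl qmhx bsnh dpyxu wapm qis kxghc
Final line 2: xotl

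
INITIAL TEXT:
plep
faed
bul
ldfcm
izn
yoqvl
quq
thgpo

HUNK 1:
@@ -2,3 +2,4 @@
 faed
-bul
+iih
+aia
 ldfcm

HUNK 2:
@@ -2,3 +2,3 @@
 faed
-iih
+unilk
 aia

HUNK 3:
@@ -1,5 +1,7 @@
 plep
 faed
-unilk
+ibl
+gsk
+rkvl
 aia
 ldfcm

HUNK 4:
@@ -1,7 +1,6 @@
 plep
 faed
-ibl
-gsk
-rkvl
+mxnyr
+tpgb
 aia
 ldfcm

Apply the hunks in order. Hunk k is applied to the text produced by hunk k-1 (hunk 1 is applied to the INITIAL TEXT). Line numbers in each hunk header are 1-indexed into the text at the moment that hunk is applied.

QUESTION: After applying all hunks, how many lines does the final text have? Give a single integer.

Answer: 10

Derivation:
Hunk 1: at line 2 remove [bul] add [iih,aia] -> 9 lines: plep faed iih aia ldfcm izn yoqvl quq thgpo
Hunk 2: at line 2 remove [iih] add [unilk] -> 9 lines: plep faed unilk aia ldfcm izn yoqvl quq thgpo
Hunk 3: at line 1 remove [unilk] add [ibl,gsk,rkvl] -> 11 lines: plep faed ibl gsk rkvl aia ldfcm izn yoqvl quq thgpo
Hunk 4: at line 1 remove [ibl,gsk,rkvl] add [mxnyr,tpgb] -> 10 lines: plep faed mxnyr tpgb aia ldfcm izn yoqvl quq thgpo
Final line count: 10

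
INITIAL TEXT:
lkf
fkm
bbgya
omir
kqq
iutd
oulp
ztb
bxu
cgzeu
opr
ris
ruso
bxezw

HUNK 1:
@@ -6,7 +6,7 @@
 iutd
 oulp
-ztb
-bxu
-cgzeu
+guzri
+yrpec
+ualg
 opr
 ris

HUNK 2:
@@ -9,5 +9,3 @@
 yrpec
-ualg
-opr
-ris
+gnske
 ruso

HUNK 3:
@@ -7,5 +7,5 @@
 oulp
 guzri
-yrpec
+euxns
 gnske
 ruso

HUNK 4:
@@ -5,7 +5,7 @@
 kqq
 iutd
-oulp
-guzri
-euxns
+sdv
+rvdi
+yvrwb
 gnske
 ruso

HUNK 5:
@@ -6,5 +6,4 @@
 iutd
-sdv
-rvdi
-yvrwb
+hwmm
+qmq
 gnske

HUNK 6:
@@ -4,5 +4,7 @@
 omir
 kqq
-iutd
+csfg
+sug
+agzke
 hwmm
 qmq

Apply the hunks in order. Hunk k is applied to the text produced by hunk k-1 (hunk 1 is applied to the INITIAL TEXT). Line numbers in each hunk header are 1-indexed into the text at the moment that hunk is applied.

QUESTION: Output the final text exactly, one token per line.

Hunk 1: at line 6 remove [ztb,bxu,cgzeu] add [guzri,yrpec,ualg] -> 14 lines: lkf fkm bbgya omir kqq iutd oulp guzri yrpec ualg opr ris ruso bxezw
Hunk 2: at line 9 remove [ualg,opr,ris] add [gnske] -> 12 lines: lkf fkm bbgya omir kqq iutd oulp guzri yrpec gnske ruso bxezw
Hunk 3: at line 7 remove [yrpec] add [euxns] -> 12 lines: lkf fkm bbgya omir kqq iutd oulp guzri euxns gnske ruso bxezw
Hunk 4: at line 5 remove [oulp,guzri,euxns] add [sdv,rvdi,yvrwb] -> 12 lines: lkf fkm bbgya omir kqq iutd sdv rvdi yvrwb gnske ruso bxezw
Hunk 5: at line 6 remove [sdv,rvdi,yvrwb] add [hwmm,qmq] -> 11 lines: lkf fkm bbgya omir kqq iutd hwmm qmq gnske ruso bxezw
Hunk 6: at line 4 remove [iutd] add [csfg,sug,agzke] -> 13 lines: lkf fkm bbgya omir kqq csfg sug agzke hwmm qmq gnske ruso bxezw

Answer: lkf
fkm
bbgya
omir
kqq
csfg
sug
agzke
hwmm
qmq
gnske
ruso
bxezw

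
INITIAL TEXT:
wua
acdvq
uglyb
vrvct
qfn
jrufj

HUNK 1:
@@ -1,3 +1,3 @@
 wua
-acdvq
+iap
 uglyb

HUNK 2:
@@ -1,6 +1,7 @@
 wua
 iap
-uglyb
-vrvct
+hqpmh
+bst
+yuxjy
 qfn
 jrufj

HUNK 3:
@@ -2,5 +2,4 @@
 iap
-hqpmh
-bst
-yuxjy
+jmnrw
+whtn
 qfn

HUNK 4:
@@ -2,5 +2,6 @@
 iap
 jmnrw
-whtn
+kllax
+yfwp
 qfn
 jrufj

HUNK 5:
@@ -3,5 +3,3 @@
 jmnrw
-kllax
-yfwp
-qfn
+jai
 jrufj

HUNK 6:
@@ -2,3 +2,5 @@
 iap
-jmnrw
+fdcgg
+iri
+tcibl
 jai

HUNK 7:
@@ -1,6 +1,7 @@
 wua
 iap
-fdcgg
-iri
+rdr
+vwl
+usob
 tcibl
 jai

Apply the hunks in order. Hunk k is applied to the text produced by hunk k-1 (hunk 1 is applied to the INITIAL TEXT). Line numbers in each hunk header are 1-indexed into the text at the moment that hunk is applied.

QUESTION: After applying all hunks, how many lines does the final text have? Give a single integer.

Hunk 1: at line 1 remove [acdvq] add [iap] -> 6 lines: wua iap uglyb vrvct qfn jrufj
Hunk 2: at line 1 remove [uglyb,vrvct] add [hqpmh,bst,yuxjy] -> 7 lines: wua iap hqpmh bst yuxjy qfn jrufj
Hunk 3: at line 2 remove [hqpmh,bst,yuxjy] add [jmnrw,whtn] -> 6 lines: wua iap jmnrw whtn qfn jrufj
Hunk 4: at line 2 remove [whtn] add [kllax,yfwp] -> 7 lines: wua iap jmnrw kllax yfwp qfn jrufj
Hunk 5: at line 3 remove [kllax,yfwp,qfn] add [jai] -> 5 lines: wua iap jmnrw jai jrufj
Hunk 6: at line 2 remove [jmnrw] add [fdcgg,iri,tcibl] -> 7 lines: wua iap fdcgg iri tcibl jai jrufj
Hunk 7: at line 1 remove [fdcgg,iri] add [rdr,vwl,usob] -> 8 lines: wua iap rdr vwl usob tcibl jai jrufj
Final line count: 8

Answer: 8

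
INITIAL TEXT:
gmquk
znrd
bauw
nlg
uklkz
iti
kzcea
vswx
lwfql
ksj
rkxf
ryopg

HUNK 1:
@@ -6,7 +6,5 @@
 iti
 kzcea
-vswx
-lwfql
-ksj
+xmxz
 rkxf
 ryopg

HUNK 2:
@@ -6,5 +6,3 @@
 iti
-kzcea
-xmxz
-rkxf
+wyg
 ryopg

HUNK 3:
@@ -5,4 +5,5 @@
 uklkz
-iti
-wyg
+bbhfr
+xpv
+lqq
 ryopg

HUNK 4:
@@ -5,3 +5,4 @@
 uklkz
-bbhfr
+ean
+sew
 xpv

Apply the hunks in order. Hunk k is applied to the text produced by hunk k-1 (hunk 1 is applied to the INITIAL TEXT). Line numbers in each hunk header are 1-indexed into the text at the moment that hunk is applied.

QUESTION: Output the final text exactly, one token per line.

Hunk 1: at line 6 remove [vswx,lwfql,ksj] add [xmxz] -> 10 lines: gmquk znrd bauw nlg uklkz iti kzcea xmxz rkxf ryopg
Hunk 2: at line 6 remove [kzcea,xmxz,rkxf] add [wyg] -> 8 lines: gmquk znrd bauw nlg uklkz iti wyg ryopg
Hunk 3: at line 5 remove [iti,wyg] add [bbhfr,xpv,lqq] -> 9 lines: gmquk znrd bauw nlg uklkz bbhfr xpv lqq ryopg
Hunk 4: at line 5 remove [bbhfr] add [ean,sew] -> 10 lines: gmquk znrd bauw nlg uklkz ean sew xpv lqq ryopg

Answer: gmquk
znrd
bauw
nlg
uklkz
ean
sew
xpv
lqq
ryopg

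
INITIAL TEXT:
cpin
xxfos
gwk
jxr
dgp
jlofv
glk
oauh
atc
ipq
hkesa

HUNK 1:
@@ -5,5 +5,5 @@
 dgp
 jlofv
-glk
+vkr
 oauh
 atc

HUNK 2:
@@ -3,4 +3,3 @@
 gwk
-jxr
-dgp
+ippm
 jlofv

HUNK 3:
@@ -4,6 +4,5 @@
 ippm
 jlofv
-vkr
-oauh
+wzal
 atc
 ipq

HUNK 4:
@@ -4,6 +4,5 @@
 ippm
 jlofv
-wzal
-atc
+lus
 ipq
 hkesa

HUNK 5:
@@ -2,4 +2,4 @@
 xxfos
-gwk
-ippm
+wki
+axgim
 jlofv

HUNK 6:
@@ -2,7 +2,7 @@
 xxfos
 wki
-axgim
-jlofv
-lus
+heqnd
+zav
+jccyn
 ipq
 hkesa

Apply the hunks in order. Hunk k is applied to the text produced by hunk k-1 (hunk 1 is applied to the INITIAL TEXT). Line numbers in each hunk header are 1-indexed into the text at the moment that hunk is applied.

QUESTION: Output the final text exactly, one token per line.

Hunk 1: at line 5 remove [glk] add [vkr] -> 11 lines: cpin xxfos gwk jxr dgp jlofv vkr oauh atc ipq hkesa
Hunk 2: at line 3 remove [jxr,dgp] add [ippm] -> 10 lines: cpin xxfos gwk ippm jlofv vkr oauh atc ipq hkesa
Hunk 3: at line 4 remove [vkr,oauh] add [wzal] -> 9 lines: cpin xxfos gwk ippm jlofv wzal atc ipq hkesa
Hunk 4: at line 4 remove [wzal,atc] add [lus] -> 8 lines: cpin xxfos gwk ippm jlofv lus ipq hkesa
Hunk 5: at line 2 remove [gwk,ippm] add [wki,axgim] -> 8 lines: cpin xxfos wki axgim jlofv lus ipq hkesa
Hunk 6: at line 2 remove [axgim,jlofv,lus] add [heqnd,zav,jccyn] -> 8 lines: cpin xxfos wki heqnd zav jccyn ipq hkesa

Answer: cpin
xxfos
wki
heqnd
zav
jccyn
ipq
hkesa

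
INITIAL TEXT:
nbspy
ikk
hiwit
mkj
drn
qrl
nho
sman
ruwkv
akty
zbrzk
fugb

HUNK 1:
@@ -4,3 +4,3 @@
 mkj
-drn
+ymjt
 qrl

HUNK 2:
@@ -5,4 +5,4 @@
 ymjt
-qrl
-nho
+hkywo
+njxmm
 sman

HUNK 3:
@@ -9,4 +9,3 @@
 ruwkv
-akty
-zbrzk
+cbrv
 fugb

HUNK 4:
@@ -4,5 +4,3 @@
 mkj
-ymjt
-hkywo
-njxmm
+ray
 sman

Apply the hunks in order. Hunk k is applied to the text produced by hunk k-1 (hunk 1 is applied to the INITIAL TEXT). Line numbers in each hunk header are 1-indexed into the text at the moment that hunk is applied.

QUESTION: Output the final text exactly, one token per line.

Hunk 1: at line 4 remove [drn] add [ymjt] -> 12 lines: nbspy ikk hiwit mkj ymjt qrl nho sman ruwkv akty zbrzk fugb
Hunk 2: at line 5 remove [qrl,nho] add [hkywo,njxmm] -> 12 lines: nbspy ikk hiwit mkj ymjt hkywo njxmm sman ruwkv akty zbrzk fugb
Hunk 3: at line 9 remove [akty,zbrzk] add [cbrv] -> 11 lines: nbspy ikk hiwit mkj ymjt hkywo njxmm sman ruwkv cbrv fugb
Hunk 4: at line 4 remove [ymjt,hkywo,njxmm] add [ray] -> 9 lines: nbspy ikk hiwit mkj ray sman ruwkv cbrv fugb

Answer: nbspy
ikk
hiwit
mkj
ray
sman
ruwkv
cbrv
fugb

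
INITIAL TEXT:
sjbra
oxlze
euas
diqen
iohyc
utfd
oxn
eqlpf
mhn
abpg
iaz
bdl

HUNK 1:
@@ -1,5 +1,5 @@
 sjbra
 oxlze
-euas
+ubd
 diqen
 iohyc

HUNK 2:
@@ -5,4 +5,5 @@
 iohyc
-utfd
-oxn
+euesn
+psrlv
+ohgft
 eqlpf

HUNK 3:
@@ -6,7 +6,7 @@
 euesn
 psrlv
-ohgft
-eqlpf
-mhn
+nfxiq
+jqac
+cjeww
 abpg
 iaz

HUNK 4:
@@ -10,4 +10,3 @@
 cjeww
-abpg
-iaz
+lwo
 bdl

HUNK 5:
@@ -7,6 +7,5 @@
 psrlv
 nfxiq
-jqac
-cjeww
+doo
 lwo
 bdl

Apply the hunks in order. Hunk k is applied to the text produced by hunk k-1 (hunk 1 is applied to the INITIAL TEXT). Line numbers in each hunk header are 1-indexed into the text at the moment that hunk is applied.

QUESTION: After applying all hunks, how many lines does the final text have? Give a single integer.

Answer: 11

Derivation:
Hunk 1: at line 1 remove [euas] add [ubd] -> 12 lines: sjbra oxlze ubd diqen iohyc utfd oxn eqlpf mhn abpg iaz bdl
Hunk 2: at line 5 remove [utfd,oxn] add [euesn,psrlv,ohgft] -> 13 lines: sjbra oxlze ubd diqen iohyc euesn psrlv ohgft eqlpf mhn abpg iaz bdl
Hunk 3: at line 6 remove [ohgft,eqlpf,mhn] add [nfxiq,jqac,cjeww] -> 13 lines: sjbra oxlze ubd diqen iohyc euesn psrlv nfxiq jqac cjeww abpg iaz bdl
Hunk 4: at line 10 remove [abpg,iaz] add [lwo] -> 12 lines: sjbra oxlze ubd diqen iohyc euesn psrlv nfxiq jqac cjeww lwo bdl
Hunk 5: at line 7 remove [jqac,cjeww] add [doo] -> 11 lines: sjbra oxlze ubd diqen iohyc euesn psrlv nfxiq doo lwo bdl
Final line count: 11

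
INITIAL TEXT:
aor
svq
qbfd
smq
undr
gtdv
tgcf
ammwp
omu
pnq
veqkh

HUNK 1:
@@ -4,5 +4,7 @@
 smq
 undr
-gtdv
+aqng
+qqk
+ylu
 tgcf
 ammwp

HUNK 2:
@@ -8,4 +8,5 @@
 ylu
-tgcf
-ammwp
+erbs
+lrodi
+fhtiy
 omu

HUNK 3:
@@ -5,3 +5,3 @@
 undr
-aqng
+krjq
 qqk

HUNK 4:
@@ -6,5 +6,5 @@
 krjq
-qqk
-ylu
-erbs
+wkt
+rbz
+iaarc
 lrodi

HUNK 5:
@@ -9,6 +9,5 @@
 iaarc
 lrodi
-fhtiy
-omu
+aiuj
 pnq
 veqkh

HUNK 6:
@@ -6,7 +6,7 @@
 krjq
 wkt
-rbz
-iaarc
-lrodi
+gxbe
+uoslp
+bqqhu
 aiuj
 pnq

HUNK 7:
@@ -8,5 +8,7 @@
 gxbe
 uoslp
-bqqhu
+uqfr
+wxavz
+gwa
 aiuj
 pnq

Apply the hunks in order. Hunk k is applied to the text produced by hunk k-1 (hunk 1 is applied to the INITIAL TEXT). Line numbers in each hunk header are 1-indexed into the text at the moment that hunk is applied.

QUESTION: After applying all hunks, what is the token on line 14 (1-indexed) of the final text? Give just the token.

Hunk 1: at line 4 remove [gtdv] add [aqng,qqk,ylu] -> 13 lines: aor svq qbfd smq undr aqng qqk ylu tgcf ammwp omu pnq veqkh
Hunk 2: at line 8 remove [tgcf,ammwp] add [erbs,lrodi,fhtiy] -> 14 lines: aor svq qbfd smq undr aqng qqk ylu erbs lrodi fhtiy omu pnq veqkh
Hunk 3: at line 5 remove [aqng] add [krjq] -> 14 lines: aor svq qbfd smq undr krjq qqk ylu erbs lrodi fhtiy omu pnq veqkh
Hunk 4: at line 6 remove [qqk,ylu,erbs] add [wkt,rbz,iaarc] -> 14 lines: aor svq qbfd smq undr krjq wkt rbz iaarc lrodi fhtiy omu pnq veqkh
Hunk 5: at line 9 remove [fhtiy,omu] add [aiuj] -> 13 lines: aor svq qbfd smq undr krjq wkt rbz iaarc lrodi aiuj pnq veqkh
Hunk 6: at line 6 remove [rbz,iaarc,lrodi] add [gxbe,uoslp,bqqhu] -> 13 lines: aor svq qbfd smq undr krjq wkt gxbe uoslp bqqhu aiuj pnq veqkh
Hunk 7: at line 8 remove [bqqhu] add [uqfr,wxavz,gwa] -> 15 lines: aor svq qbfd smq undr krjq wkt gxbe uoslp uqfr wxavz gwa aiuj pnq veqkh
Final line 14: pnq

Answer: pnq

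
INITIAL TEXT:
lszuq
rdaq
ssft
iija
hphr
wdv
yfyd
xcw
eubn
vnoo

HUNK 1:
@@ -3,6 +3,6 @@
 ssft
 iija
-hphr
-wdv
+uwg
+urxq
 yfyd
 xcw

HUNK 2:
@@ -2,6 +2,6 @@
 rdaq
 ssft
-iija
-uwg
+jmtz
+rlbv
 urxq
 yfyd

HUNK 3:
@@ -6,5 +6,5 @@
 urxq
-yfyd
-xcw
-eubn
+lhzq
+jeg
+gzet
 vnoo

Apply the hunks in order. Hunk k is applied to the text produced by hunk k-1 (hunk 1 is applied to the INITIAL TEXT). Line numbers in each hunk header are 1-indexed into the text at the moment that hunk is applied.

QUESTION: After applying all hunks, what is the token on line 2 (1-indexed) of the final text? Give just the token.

Answer: rdaq

Derivation:
Hunk 1: at line 3 remove [hphr,wdv] add [uwg,urxq] -> 10 lines: lszuq rdaq ssft iija uwg urxq yfyd xcw eubn vnoo
Hunk 2: at line 2 remove [iija,uwg] add [jmtz,rlbv] -> 10 lines: lszuq rdaq ssft jmtz rlbv urxq yfyd xcw eubn vnoo
Hunk 3: at line 6 remove [yfyd,xcw,eubn] add [lhzq,jeg,gzet] -> 10 lines: lszuq rdaq ssft jmtz rlbv urxq lhzq jeg gzet vnoo
Final line 2: rdaq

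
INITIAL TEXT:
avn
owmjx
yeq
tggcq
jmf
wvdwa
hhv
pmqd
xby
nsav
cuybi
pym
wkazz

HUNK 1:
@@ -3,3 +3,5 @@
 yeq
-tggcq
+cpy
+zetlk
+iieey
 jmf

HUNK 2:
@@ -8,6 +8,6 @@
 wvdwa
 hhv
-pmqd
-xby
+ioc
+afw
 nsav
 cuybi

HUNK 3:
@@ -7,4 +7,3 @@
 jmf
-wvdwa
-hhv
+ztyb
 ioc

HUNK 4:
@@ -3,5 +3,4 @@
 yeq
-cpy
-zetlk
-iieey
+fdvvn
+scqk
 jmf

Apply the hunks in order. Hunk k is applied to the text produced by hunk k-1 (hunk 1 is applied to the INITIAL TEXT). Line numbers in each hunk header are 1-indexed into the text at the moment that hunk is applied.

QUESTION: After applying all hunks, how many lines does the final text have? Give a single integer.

Hunk 1: at line 3 remove [tggcq] add [cpy,zetlk,iieey] -> 15 lines: avn owmjx yeq cpy zetlk iieey jmf wvdwa hhv pmqd xby nsav cuybi pym wkazz
Hunk 2: at line 8 remove [pmqd,xby] add [ioc,afw] -> 15 lines: avn owmjx yeq cpy zetlk iieey jmf wvdwa hhv ioc afw nsav cuybi pym wkazz
Hunk 3: at line 7 remove [wvdwa,hhv] add [ztyb] -> 14 lines: avn owmjx yeq cpy zetlk iieey jmf ztyb ioc afw nsav cuybi pym wkazz
Hunk 4: at line 3 remove [cpy,zetlk,iieey] add [fdvvn,scqk] -> 13 lines: avn owmjx yeq fdvvn scqk jmf ztyb ioc afw nsav cuybi pym wkazz
Final line count: 13

Answer: 13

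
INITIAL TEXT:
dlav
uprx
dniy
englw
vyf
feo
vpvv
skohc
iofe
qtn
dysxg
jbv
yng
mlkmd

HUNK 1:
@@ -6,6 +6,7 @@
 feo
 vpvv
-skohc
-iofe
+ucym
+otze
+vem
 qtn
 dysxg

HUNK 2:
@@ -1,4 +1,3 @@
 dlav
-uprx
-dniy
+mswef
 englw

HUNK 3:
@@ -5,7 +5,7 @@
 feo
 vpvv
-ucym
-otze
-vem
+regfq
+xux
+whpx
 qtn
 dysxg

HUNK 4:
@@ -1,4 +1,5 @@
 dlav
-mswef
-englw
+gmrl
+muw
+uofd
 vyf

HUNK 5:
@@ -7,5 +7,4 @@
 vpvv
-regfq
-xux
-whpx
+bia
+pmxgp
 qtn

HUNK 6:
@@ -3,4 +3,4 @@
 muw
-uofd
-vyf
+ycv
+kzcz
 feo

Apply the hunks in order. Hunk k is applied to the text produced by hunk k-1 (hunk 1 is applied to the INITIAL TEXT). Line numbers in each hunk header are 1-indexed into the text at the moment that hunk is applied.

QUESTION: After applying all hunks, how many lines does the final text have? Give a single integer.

Answer: 14

Derivation:
Hunk 1: at line 6 remove [skohc,iofe] add [ucym,otze,vem] -> 15 lines: dlav uprx dniy englw vyf feo vpvv ucym otze vem qtn dysxg jbv yng mlkmd
Hunk 2: at line 1 remove [uprx,dniy] add [mswef] -> 14 lines: dlav mswef englw vyf feo vpvv ucym otze vem qtn dysxg jbv yng mlkmd
Hunk 3: at line 5 remove [ucym,otze,vem] add [regfq,xux,whpx] -> 14 lines: dlav mswef englw vyf feo vpvv regfq xux whpx qtn dysxg jbv yng mlkmd
Hunk 4: at line 1 remove [mswef,englw] add [gmrl,muw,uofd] -> 15 lines: dlav gmrl muw uofd vyf feo vpvv regfq xux whpx qtn dysxg jbv yng mlkmd
Hunk 5: at line 7 remove [regfq,xux,whpx] add [bia,pmxgp] -> 14 lines: dlav gmrl muw uofd vyf feo vpvv bia pmxgp qtn dysxg jbv yng mlkmd
Hunk 6: at line 3 remove [uofd,vyf] add [ycv,kzcz] -> 14 lines: dlav gmrl muw ycv kzcz feo vpvv bia pmxgp qtn dysxg jbv yng mlkmd
Final line count: 14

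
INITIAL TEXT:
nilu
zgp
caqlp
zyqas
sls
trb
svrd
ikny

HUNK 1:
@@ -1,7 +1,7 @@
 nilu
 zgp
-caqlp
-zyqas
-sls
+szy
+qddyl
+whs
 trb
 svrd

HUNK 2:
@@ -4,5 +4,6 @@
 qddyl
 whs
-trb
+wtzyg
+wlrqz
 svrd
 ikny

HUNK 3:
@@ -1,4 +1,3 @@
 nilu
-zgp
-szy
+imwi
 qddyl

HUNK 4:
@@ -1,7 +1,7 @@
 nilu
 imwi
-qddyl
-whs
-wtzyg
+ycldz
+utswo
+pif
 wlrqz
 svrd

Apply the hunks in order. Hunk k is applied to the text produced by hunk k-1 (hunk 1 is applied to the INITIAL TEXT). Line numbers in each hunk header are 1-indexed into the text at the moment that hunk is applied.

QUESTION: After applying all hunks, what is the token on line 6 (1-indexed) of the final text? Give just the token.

Hunk 1: at line 1 remove [caqlp,zyqas,sls] add [szy,qddyl,whs] -> 8 lines: nilu zgp szy qddyl whs trb svrd ikny
Hunk 2: at line 4 remove [trb] add [wtzyg,wlrqz] -> 9 lines: nilu zgp szy qddyl whs wtzyg wlrqz svrd ikny
Hunk 3: at line 1 remove [zgp,szy] add [imwi] -> 8 lines: nilu imwi qddyl whs wtzyg wlrqz svrd ikny
Hunk 4: at line 1 remove [qddyl,whs,wtzyg] add [ycldz,utswo,pif] -> 8 lines: nilu imwi ycldz utswo pif wlrqz svrd ikny
Final line 6: wlrqz

Answer: wlrqz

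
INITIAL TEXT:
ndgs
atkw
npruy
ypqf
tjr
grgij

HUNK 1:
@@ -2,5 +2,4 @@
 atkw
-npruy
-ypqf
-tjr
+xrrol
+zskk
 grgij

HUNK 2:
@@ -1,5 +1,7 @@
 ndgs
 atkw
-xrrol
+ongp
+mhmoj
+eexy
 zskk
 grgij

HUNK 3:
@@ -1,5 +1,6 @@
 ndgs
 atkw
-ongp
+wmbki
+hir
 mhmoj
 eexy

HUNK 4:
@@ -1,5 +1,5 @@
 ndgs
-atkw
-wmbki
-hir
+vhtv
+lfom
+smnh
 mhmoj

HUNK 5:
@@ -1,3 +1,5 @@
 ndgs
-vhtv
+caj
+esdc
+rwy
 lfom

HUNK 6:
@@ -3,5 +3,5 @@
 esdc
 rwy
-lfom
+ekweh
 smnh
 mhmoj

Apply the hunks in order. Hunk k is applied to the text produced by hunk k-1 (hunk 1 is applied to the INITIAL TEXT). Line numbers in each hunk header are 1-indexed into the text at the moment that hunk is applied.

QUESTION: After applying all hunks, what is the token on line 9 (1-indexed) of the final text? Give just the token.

Answer: zskk

Derivation:
Hunk 1: at line 2 remove [npruy,ypqf,tjr] add [xrrol,zskk] -> 5 lines: ndgs atkw xrrol zskk grgij
Hunk 2: at line 1 remove [xrrol] add [ongp,mhmoj,eexy] -> 7 lines: ndgs atkw ongp mhmoj eexy zskk grgij
Hunk 3: at line 1 remove [ongp] add [wmbki,hir] -> 8 lines: ndgs atkw wmbki hir mhmoj eexy zskk grgij
Hunk 4: at line 1 remove [atkw,wmbki,hir] add [vhtv,lfom,smnh] -> 8 lines: ndgs vhtv lfom smnh mhmoj eexy zskk grgij
Hunk 5: at line 1 remove [vhtv] add [caj,esdc,rwy] -> 10 lines: ndgs caj esdc rwy lfom smnh mhmoj eexy zskk grgij
Hunk 6: at line 3 remove [lfom] add [ekweh] -> 10 lines: ndgs caj esdc rwy ekweh smnh mhmoj eexy zskk grgij
Final line 9: zskk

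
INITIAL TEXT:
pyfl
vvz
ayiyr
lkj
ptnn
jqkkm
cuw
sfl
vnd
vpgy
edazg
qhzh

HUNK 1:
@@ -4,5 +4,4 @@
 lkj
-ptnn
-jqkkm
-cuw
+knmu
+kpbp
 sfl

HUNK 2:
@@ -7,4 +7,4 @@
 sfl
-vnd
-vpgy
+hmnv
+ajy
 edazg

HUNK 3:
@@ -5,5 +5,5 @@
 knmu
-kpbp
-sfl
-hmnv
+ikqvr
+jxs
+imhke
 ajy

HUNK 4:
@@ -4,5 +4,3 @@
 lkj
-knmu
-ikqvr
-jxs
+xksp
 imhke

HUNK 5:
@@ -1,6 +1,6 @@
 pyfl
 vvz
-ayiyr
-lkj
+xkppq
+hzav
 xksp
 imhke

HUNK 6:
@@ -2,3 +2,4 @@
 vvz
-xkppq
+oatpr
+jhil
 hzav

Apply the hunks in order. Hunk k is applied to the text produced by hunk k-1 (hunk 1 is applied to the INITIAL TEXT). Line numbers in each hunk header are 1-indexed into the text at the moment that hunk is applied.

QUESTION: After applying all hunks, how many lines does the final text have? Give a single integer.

Answer: 10

Derivation:
Hunk 1: at line 4 remove [ptnn,jqkkm,cuw] add [knmu,kpbp] -> 11 lines: pyfl vvz ayiyr lkj knmu kpbp sfl vnd vpgy edazg qhzh
Hunk 2: at line 7 remove [vnd,vpgy] add [hmnv,ajy] -> 11 lines: pyfl vvz ayiyr lkj knmu kpbp sfl hmnv ajy edazg qhzh
Hunk 3: at line 5 remove [kpbp,sfl,hmnv] add [ikqvr,jxs,imhke] -> 11 lines: pyfl vvz ayiyr lkj knmu ikqvr jxs imhke ajy edazg qhzh
Hunk 4: at line 4 remove [knmu,ikqvr,jxs] add [xksp] -> 9 lines: pyfl vvz ayiyr lkj xksp imhke ajy edazg qhzh
Hunk 5: at line 1 remove [ayiyr,lkj] add [xkppq,hzav] -> 9 lines: pyfl vvz xkppq hzav xksp imhke ajy edazg qhzh
Hunk 6: at line 2 remove [xkppq] add [oatpr,jhil] -> 10 lines: pyfl vvz oatpr jhil hzav xksp imhke ajy edazg qhzh
Final line count: 10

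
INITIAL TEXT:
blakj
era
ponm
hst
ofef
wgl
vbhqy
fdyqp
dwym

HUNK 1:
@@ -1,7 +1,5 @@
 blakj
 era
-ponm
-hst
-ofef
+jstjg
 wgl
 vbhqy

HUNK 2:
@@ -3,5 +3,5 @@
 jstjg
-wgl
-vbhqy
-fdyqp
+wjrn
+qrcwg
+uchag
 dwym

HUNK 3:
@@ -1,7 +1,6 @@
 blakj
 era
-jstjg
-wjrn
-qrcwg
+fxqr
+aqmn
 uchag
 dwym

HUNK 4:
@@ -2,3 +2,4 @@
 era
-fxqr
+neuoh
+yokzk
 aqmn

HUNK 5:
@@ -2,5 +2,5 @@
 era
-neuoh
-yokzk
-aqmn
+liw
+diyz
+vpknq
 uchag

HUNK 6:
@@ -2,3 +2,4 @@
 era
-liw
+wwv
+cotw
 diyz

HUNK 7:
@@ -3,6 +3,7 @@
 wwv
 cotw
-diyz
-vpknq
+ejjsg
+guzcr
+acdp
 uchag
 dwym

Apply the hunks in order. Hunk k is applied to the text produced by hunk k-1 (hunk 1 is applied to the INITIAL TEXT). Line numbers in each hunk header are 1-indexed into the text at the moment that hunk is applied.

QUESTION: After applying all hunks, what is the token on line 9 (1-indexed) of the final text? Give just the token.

Hunk 1: at line 1 remove [ponm,hst,ofef] add [jstjg] -> 7 lines: blakj era jstjg wgl vbhqy fdyqp dwym
Hunk 2: at line 3 remove [wgl,vbhqy,fdyqp] add [wjrn,qrcwg,uchag] -> 7 lines: blakj era jstjg wjrn qrcwg uchag dwym
Hunk 3: at line 1 remove [jstjg,wjrn,qrcwg] add [fxqr,aqmn] -> 6 lines: blakj era fxqr aqmn uchag dwym
Hunk 4: at line 2 remove [fxqr] add [neuoh,yokzk] -> 7 lines: blakj era neuoh yokzk aqmn uchag dwym
Hunk 5: at line 2 remove [neuoh,yokzk,aqmn] add [liw,diyz,vpknq] -> 7 lines: blakj era liw diyz vpknq uchag dwym
Hunk 6: at line 2 remove [liw] add [wwv,cotw] -> 8 lines: blakj era wwv cotw diyz vpknq uchag dwym
Hunk 7: at line 3 remove [diyz,vpknq] add [ejjsg,guzcr,acdp] -> 9 lines: blakj era wwv cotw ejjsg guzcr acdp uchag dwym
Final line 9: dwym

Answer: dwym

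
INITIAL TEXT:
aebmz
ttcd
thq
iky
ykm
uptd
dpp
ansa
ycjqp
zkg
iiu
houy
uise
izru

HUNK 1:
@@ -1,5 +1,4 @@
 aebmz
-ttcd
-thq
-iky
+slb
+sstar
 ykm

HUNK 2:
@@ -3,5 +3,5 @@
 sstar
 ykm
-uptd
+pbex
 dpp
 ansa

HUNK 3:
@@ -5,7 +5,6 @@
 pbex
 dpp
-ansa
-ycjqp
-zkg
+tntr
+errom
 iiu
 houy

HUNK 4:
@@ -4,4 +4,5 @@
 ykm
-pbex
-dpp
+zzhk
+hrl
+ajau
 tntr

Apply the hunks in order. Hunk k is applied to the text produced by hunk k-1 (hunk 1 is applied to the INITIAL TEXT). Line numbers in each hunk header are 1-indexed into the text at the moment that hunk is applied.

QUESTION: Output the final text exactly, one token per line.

Answer: aebmz
slb
sstar
ykm
zzhk
hrl
ajau
tntr
errom
iiu
houy
uise
izru

Derivation:
Hunk 1: at line 1 remove [ttcd,thq,iky] add [slb,sstar] -> 13 lines: aebmz slb sstar ykm uptd dpp ansa ycjqp zkg iiu houy uise izru
Hunk 2: at line 3 remove [uptd] add [pbex] -> 13 lines: aebmz slb sstar ykm pbex dpp ansa ycjqp zkg iiu houy uise izru
Hunk 3: at line 5 remove [ansa,ycjqp,zkg] add [tntr,errom] -> 12 lines: aebmz slb sstar ykm pbex dpp tntr errom iiu houy uise izru
Hunk 4: at line 4 remove [pbex,dpp] add [zzhk,hrl,ajau] -> 13 lines: aebmz slb sstar ykm zzhk hrl ajau tntr errom iiu houy uise izru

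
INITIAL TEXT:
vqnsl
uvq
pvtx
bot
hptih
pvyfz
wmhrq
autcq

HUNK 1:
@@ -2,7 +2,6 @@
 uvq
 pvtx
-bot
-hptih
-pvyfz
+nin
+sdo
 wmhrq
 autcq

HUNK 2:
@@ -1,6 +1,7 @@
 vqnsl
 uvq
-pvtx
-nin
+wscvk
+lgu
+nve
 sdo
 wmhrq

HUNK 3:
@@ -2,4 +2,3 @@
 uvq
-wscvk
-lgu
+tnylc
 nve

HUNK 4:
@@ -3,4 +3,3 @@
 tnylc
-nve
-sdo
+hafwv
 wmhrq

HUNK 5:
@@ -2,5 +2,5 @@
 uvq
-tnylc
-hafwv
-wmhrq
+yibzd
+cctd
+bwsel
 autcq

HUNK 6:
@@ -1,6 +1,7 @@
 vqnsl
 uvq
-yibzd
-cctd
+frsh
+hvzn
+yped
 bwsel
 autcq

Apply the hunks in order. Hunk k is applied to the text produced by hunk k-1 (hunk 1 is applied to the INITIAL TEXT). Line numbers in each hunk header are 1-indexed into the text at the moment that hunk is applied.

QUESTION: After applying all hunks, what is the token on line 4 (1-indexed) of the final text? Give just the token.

Hunk 1: at line 2 remove [bot,hptih,pvyfz] add [nin,sdo] -> 7 lines: vqnsl uvq pvtx nin sdo wmhrq autcq
Hunk 2: at line 1 remove [pvtx,nin] add [wscvk,lgu,nve] -> 8 lines: vqnsl uvq wscvk lgu nve sdo wmhrq autcq
Hunk 3: at line 2 remove [wscvk,lgu] add [tnylc] -> 7 lines: vqnsl uvq tnylc nve sdo wmhrq autcq
Hunk 4: at line 3 remove [nve,sdo] add [hafwv] -> 6 lines: vqnsl uvq tnylc hafwv wmhrq autcq
Hunk 5: at line 2 remove [tnylc,hafwv,wmhrq] add [yibzd,cctd,bwsel] -> 6 lines: vqnsl uvq yibzd cctd bwsel autcq
Hunk 6: at line 1 remove [yibzd,cctd] add [frsh,hvzn,yped] -> 7 lines: vqnsl uvq frsh hvzn yped bwsel autcq
Final line 4: hvzn

Answer: hvzn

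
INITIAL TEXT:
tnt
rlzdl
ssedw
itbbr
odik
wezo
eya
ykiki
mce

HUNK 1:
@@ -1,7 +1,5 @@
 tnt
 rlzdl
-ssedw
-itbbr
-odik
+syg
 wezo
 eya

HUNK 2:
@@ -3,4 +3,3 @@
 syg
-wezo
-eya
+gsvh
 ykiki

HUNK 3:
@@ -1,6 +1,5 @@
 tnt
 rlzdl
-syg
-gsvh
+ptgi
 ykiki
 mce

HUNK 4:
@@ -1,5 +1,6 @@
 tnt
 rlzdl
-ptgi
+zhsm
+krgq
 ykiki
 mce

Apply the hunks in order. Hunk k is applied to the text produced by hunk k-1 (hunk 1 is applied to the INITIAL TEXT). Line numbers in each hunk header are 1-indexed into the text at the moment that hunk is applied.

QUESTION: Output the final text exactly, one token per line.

Answer: tnt
rlzdl
zhsm
krgq
ykiki
mce

Derivation:
Hunk 1: at line 1 remove [ssedw,itbbr,odik] add [syg] -> 7 lines: tnt rlzdl syg wezo eya ykiki mce
Hunk 2: at line 3 remove [wezo,eya] add [gsvh] -> 6 lines: tnt rlzdl syg gsvh ykiki mce
Hunk 3: at line 1 remove [syg,gsvh] add [ptgi] -> 5 lines: tnt rlzdl ptgi ykiki mce
Hunk 4: at line 1 remove [ptgi] add [zhsm,krgq] -> 6 lines: tnt rlzdl zhsm krgq ykiki mce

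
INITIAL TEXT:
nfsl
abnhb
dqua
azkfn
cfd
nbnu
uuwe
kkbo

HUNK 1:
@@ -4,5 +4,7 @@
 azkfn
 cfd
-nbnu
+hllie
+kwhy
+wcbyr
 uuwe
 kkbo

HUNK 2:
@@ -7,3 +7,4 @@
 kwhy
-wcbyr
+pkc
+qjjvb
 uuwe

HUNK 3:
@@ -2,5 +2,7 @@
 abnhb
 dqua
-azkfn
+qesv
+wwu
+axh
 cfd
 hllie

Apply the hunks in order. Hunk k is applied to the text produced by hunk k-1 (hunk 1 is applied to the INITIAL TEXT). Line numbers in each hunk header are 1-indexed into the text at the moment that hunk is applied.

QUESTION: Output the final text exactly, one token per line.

Hunk 1: at line 4 remove [nbnu] add [hllie,kwhy,wcbyr] -> 10 lines: nfsl abnhb dqua azkfn cfd hllie kwhy wcbyr uuwe kkbo
Hunk 2: at line 7 remove [wcbyr] add [pkc,qjjvb] -> 11 lines: nfsl abnhb dqua azkfn cfd hllie kwhy pkc qjjvb uuwe kkbo
Hunk 3: at line 2 remove [azkfn] add [qesv,wwu,axh] -> 13 lines: nfsl abnhb dqua qesv wwu axh cfd hllie kwhy pkc qjjvb uuwe kkbo

Answer: nfsl
abnhb
dqua
qesv
wwu
axh
cfd
hllie
kwhy
pkc
qjjvb
uuwe
kkbo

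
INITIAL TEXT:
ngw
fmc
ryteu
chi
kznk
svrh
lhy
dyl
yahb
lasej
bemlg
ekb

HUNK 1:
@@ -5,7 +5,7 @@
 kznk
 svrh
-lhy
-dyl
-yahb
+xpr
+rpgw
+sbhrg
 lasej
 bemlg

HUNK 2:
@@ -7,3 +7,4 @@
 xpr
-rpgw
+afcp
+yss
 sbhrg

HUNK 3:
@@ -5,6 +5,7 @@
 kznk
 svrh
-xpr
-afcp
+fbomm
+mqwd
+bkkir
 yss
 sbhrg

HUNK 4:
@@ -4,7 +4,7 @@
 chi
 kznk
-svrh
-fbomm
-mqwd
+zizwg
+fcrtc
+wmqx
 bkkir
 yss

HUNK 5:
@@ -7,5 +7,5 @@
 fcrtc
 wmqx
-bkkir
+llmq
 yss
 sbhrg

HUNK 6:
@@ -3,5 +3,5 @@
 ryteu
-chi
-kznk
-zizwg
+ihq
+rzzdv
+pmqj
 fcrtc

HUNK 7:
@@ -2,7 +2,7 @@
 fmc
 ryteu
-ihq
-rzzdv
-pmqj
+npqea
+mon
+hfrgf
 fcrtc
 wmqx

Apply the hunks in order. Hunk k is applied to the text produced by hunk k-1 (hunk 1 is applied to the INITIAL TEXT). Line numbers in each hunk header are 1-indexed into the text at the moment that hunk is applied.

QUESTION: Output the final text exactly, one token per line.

Answer: ngw
fmc
ryteu
npqea
mon
hfrgf
fcrtc
wmqx
llmq
yss
sbhrg
lasej
bemlg
ekb

Derivation:
Hunk 1: at line 5 remove [lhy,dyl,yahb] add [xpr,rpgw,sbhrg] -> 12 lines: ngw fmc ryteu chi kznk svrh xpr rpgw sbhrg lasej bemlg ekb
Hunk 2: at line 7 remove [rpgw] add [afcp,yss] -> 13 lines: ngw fmc ryteu chi kznk svrh xpr afcp yss sbhrg lasej bemlg ekb
Hunk 3: at line 5 remove [xpr,afcp] add [fbomm,mqwd,bkkir] -> 14 lines: ngw fmc ryteu chi kznk svrh fbomm mqwd bkkir yss sbhrg lasej bemlg ekb
Hunk 4: at line 4 remove [svrh,fbomm,mqwd] add [zizwg,fcrtc,wmqx] -> 14 lines: ngw fmc ryteu chi kznk zizwg fcrtc wmqx bkkir yss sbhrg lasej bemlg ekb
Hunk 5: at line 7 remove [bkkir] add [llmq] -> 14 lines: ngw fmc ryteu chi kznk zizwg fcrtc wmqx llmq yss sbhrg lasej bemlg ekb
Hunk 6: at line 3 remove [chi,kznk,zizwg] add [ihq,rzzdv,pmqj] -> 14 lines: ngw fmc ryteu ihq rzzdv pmqj fcrtc wmqx llmq yss sbhrg lasej bemlg ekb
Hunk 7: at line 2 remove [ihq,rzzdv,pmqj] add [npqea,mon,hfrgf] -> 14 lines: ngw fmc ryteu npqea mon hfrgf fcrtc wmqx llmq yss sbhrg lasej bemlg ekb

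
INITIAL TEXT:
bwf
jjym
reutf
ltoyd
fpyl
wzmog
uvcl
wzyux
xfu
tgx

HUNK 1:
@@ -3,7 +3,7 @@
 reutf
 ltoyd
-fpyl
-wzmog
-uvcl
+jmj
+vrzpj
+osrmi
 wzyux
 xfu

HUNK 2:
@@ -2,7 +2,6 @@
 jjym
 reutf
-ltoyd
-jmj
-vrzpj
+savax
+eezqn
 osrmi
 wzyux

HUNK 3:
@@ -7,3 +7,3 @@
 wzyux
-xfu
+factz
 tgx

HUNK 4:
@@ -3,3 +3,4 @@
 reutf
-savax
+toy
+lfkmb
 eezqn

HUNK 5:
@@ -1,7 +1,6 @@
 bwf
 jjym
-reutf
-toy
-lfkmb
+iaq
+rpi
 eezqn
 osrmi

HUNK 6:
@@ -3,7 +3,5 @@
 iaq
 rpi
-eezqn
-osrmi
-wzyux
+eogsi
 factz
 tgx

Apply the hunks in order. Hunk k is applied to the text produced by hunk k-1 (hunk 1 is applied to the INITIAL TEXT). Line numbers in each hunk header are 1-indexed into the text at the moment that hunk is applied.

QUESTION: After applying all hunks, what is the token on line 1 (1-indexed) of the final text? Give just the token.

Answer: bwf

Derivation:
Hunk 1: at line 3 remove [fpyl,wzmog,uvcl] add [jmj,vrzpj,osrmi] -> 10 lines: bwf jjym reutf ltoyd jmj vrzpj osrmi wzyux xfu tgx
Hunk 2: at line 2 remove [ltoyd,jmj,vrzpj] add [savax,eezqn] -> 9 lines: bwf jjym reutf savax eezqn osrmi wzyux xfu tgx
Hunk 3: at line 7 remove [xfu] add [factz] -> 9 lines: bwf jjym reutf savax eezqn osrmi wzyux factz tgx
Hunk 4: at line 3 remove [savax] add [toy,lfkmb] -> 10 lines: bwf jjym reutf toy lfkmb eezqn osrmi wzyux factz tgx
Hunk 5: at line 1 remove [reutf,toy,lfkmb] add [iaq,rpi] -> 9 lines: bwf jjym iaq rpi eezqn osrmi wzyux factz tgx
Hunk 6: at line 3 remove [eezqn,osrmi,wzyux] add [eogsi] -> 7 lines: bwf jjym iaq rpi eogsi factz tgx
Final line 1: bwf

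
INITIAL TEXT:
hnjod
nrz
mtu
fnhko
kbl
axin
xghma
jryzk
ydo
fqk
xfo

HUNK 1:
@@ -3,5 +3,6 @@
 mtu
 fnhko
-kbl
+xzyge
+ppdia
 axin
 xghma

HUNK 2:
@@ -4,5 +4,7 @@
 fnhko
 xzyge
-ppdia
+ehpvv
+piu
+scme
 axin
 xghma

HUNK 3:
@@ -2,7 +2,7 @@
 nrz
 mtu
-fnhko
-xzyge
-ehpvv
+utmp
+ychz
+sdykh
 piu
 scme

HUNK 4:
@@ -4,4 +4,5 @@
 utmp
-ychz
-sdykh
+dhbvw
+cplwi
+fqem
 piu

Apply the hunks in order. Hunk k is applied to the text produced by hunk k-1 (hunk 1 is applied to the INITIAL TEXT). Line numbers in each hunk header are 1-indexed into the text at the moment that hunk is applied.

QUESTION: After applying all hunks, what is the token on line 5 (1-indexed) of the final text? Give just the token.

Answer: dhbvw

Derivation:
Hunk 1: at line 3 remove [kbl] add [xzyge,ppdia] -> 12 lines: hnjod nrz mtu fnhko xzyge ppdia axin xghma jryzk ydo fqk xfo
Hunk 2: at line 4 remove [ppdia] add [ehpvv,piu,scme] -> 14 lines: hnjod nrz mtu fnhko xzyge ehpvv piu scme axin xghma jryzk ydo fqk xfo
Hunk 3: at line 2 remove [fnhko,xzyge,ehpvv] add [utmp,ychz,sdykh] -> 14 lines: hnjod nrz mtu utmp ychz sdykh piu scme axin xghma jryzk ydo fqk xfo
Hunk 4: at line 4 remove [ychz,sdykh] add [dhbvw,cplwi,fqem] -> 15 lines: hnjod nrz mtu utmp dhbvw cplwi fqem piu scme axin xghma jryzk ydo fqk xfo
Final line 5: dhbvw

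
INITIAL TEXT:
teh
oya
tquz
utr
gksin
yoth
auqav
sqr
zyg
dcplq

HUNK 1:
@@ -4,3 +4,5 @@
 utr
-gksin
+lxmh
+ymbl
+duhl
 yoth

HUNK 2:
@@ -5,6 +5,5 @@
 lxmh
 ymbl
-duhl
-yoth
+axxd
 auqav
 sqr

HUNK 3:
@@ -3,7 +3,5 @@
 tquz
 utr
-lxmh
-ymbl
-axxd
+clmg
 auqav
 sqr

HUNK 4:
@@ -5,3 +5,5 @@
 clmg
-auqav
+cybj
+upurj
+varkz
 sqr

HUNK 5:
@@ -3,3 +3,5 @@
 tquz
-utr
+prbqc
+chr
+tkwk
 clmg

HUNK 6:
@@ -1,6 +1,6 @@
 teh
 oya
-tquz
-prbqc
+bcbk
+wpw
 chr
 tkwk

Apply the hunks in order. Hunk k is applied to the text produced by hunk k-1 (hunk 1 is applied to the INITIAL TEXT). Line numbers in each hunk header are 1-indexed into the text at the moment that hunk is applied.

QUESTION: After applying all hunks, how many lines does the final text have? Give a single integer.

Hunk 1: at line 4 remove [gksin] add [lxmh,ymbl,duhl] -> 12 lines: teh oya tquz utr lxmh ymbl duhl yoth auqav sqr zyg dcplq
Hunk 2: at line 5 remove [duhl,yoth] add [axxd] -> 11 lines: teh oya tquz utr lxmh ymbl axxd auqav sqr zyg dcplq
Hunk 3: at line 3 remove [lxmh,ymbl,axxd] add [clmg] -> 9 lines: teh oya tquz utr clmg auqav sqr zyg dcplq
Hunk 4: at line 5 remove [auqav] add [cybj,upurj,varkz] -> 11 lines: teh oya tquz utr clmg cybj upurj varkz sqr zyg dcplq
Hunk 5: at line 3 remove [utr] add [prbqc,chr,tkwk] -> 13 lines: teh oya tquz prbqc chr tkwk clmg cybj upurj varkz sqr zyg dcplq
Hunk 6: at line 1 remove [tquz,prbqc] add [bcbk,wpw] -> 13 lines: teh oya bcbk wpw chr tkwk clmg cybj upurj varkz sqr zyg dcplq
Final line count: 13

Answer: 13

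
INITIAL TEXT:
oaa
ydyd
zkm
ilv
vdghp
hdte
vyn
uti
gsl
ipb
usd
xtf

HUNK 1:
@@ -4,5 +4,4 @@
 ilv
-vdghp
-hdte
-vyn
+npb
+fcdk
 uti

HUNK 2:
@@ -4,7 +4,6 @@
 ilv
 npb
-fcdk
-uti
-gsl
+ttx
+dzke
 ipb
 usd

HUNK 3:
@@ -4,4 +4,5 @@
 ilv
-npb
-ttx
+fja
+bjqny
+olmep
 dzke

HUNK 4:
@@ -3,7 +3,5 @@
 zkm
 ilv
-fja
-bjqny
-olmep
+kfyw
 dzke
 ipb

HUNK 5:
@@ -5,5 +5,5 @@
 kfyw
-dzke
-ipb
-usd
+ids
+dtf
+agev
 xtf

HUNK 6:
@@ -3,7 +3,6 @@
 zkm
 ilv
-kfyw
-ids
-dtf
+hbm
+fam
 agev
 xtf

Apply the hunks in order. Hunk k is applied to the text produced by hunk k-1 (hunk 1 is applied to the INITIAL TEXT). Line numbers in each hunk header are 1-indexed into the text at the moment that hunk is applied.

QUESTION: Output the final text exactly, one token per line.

Hunk 1: at line 4 remove [vdghp,hdte,vyn] add [npb,fcdk] -> 11 lines: oaa ydyd zkm ilv npb fcdk uti gsl ipb usd xtf
Hunk 2: at line 4 remove [fcdk,uti,gsl] add [ttx,dzke] -> 10 lines: oaa ydyd zkm ilv npb ttx dzke ipb usd xtf
Hunk 3: at line 4 remove [npb,ttx] add [fja,bjqny,olmep] -> 11 lines: oaa ydyd zkm ilv fja bjqny olmep dzke ipb usd xtf
Hunk 4: at line 3 remove [fja,bjqny,olmep] add [kfyw] -> 9 lines: oaa ydyd zkm ilv kfyw dzke ipb usd xtf
Hunk 5: at line 5 remove [dzke,ipb,usd] add [ids,dtf,agev] -> 9 lines: oaa ydyd zkm ilv kfyw ids dtf agev xtf
Hunk 6: at line 3 remove [kfyw,ids,dtf] add [hbm,fam] -> 8 lines: oaa ydyd zkm ilv hbm fam agev xtf

Answer: oaa
ydyd
zkm
ilv
hbm
fam
agev
xtf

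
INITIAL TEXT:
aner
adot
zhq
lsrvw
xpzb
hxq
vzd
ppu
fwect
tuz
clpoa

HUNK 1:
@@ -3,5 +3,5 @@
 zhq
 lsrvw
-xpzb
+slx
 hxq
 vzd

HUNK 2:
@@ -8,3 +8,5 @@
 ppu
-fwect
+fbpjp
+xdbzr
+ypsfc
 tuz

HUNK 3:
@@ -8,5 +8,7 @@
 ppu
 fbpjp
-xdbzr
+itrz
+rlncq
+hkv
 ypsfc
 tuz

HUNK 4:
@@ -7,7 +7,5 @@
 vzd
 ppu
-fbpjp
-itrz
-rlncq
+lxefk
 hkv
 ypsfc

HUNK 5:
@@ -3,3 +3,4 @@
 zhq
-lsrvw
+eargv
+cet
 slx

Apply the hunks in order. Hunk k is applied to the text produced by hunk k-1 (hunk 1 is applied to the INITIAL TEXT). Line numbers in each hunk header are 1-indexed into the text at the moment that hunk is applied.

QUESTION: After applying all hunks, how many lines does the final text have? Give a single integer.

Hunk 1: at line 3 remove [xpzb] add [slx] -> 11 lines: aner adot zhq lsrvw slx hxq vzd ppu fwect tuz clpoa
Hunk 2: at line 8 remove [fwect] add [fbpjp,xdbzr,ypsfc] -> 13 lines: aner adot zhq lsrvw slx hxq vzd ppu fbpjp xdbzr ypsfc tuz clpoa
Hunk 3: at line 8 remove [xdbzr] add [itrz,rlncq,hkv] -> 15 lines: aner adot zhq lsrvw slx hxq vzd ppu fbpjp itrz rlncq hkv ypsfc tuz clpoa
Hunk 4: at line 7 remove [fbpjp,itrz,rlncq] add [lxefk] -> 13 lines: aner adot zhq lsrvw slx hxq vzd ppu lxefk hkv ypsfc tuz clpoa
Hunk 5: at line 3 remove [lsrvw] add [eargv,cet] -> 14 lines: aner adot zhq eargv cet slx hxq vzd ppu lxefk hkv ypsfc tuz clpoa
Final line count: 14

Answer: 14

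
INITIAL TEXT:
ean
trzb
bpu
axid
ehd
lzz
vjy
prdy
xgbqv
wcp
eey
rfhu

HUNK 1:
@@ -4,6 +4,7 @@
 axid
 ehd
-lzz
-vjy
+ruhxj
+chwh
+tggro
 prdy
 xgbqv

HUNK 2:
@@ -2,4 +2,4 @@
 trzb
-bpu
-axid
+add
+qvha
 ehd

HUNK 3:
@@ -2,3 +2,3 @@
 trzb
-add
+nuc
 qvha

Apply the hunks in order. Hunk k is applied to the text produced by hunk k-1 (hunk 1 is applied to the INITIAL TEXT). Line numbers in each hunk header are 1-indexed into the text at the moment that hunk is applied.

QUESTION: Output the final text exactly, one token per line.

Answer: ean
trzb
nuc
qvha
ehd
ruhxj
chwh
tggro
prdy
xgbqv
wcp
eey
rfhu

Derivation:
Hunk 1: at line 4 remove [lzz,vjy] add [ruhxj,chwh,tggro] -> 13 lines: ean trzb bpu axid ehd ruhxj chwh tggro prdy xgbqv wcp eey rfhu
Hunk 2: at line 2 remove [bpu,axid] add [add,qvha] -> 13 lines: ean trzb add qvha ehd ruhxj chwh tggro prdy xgbqv wcp eey rfhu
Hunk 3: at line 2 remove [add] add [nuc] -> 13 lines: ean trzb nuc qvha ehd ruhxj chwh tggro prdy xgbqv wcp eey rfhu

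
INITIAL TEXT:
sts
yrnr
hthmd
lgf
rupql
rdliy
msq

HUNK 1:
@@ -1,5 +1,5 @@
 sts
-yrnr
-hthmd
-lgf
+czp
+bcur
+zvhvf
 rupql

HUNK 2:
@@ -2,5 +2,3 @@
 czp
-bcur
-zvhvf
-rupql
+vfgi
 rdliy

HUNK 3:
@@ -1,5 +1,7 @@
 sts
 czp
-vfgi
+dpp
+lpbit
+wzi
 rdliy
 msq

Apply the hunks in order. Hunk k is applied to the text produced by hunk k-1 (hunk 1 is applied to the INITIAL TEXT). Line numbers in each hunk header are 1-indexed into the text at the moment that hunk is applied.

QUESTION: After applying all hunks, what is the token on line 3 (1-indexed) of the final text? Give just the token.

Hunk 1: at line 1 remove [yrnr,hthmd,lgf] add [czp,bcur,zvhvf] -> 7 lines: sts czp bcur zvhvf rupql rdliy msq
Hunk 2: at line 2 remove [bcur,zvhvf,rupql] add [vfgi] -> 5 lines: sts czp vfgi rdliy msq
Hunk 3: at line 1 remove [vfgi] add [dpp,lpbit,wzi] -> 7 lines: sts czp dpp lpbit wzi rdliy msq
Final line 3: dpp

Answer: dpp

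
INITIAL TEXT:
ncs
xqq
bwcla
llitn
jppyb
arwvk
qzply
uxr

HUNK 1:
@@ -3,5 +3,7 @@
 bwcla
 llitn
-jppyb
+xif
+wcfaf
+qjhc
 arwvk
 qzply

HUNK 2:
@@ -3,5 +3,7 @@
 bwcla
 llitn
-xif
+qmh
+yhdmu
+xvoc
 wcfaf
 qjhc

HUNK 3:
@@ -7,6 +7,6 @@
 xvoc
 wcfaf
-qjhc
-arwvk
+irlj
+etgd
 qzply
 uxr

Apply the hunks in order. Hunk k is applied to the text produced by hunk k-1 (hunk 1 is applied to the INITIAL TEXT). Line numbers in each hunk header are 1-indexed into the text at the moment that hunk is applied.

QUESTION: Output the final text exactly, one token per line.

Hunk 1: at line 3 remove [jppyb] add [xif,wcfaf,qjhc] -> 10 lines: ncs xqq bwcla llitn xif wcfaf qjhc arwvk qzply uxr
Hunk 2: at line 3 remove [xif] add [qmh,yhdmu,xvoc] -> 12 lines: ncs xqq bwcla llitn qmh yhdmu xvoc wcfaf qjhc arwvk qzply uxr
Hunk 3: at line 7 remove [qjhc,arwvk] add [irlj,etgd] -> 12 lines: ncs xqq bwcla llitn qmh yhdmu xvoc wcfaf irlj etgd qzply uxr

Answer: ncs
xqq
bwcla
llitn
qmh
yhdmu
xvoc
wcfaf
irlj
etgd
qzply
uxr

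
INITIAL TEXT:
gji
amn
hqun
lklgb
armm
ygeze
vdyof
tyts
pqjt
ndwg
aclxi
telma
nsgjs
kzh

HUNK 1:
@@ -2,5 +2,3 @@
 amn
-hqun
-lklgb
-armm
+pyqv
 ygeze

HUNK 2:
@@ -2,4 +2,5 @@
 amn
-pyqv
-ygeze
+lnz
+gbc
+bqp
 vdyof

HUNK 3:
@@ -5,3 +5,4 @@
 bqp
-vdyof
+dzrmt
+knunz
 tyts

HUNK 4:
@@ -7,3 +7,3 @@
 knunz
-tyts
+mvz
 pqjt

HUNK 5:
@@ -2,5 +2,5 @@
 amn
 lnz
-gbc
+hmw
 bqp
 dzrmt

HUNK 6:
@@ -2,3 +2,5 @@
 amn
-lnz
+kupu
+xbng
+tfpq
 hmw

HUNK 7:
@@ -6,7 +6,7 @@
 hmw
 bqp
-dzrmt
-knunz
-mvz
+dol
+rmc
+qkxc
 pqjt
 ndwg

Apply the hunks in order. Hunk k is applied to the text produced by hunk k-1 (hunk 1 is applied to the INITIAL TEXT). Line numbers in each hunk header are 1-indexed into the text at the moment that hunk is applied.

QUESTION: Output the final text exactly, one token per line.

Answer: gji
amn
kupu
xbng
tfpq
hmw
bqp
dol
rmc
qkxc
pqjt
ndwg
aclxi
telma
nsgjs
kzh

Derivation:
Hunk 1: at line 2 remove [hqun,lklgb,armm] add [pyqv] -> 12 lines: gji amn pyqv ygeze vdyof tyts pqjt ndwg aclxi telma nsgjs kzh
Hunk 2: at line 2 remove [pyqv,ygeze] add [lnz,gbc,bqp] -> 13 lines: gji amn lnz gbc bqp vdyof tyts pqjt ndwg aclxi telma nsgjs kzh
Hunk 3: at line 5 remove [vdyof] add [dzrmt,knunz] -> 14 lines: gji amn lnz gbc bqp dzrmt knunz tyts pqjt ndwg aclxi telma nsgjs kzh
Hunk 4: at line 7 remove [tyts] add [mvz] -> 14 lines: gji amn lnz gbc bqp dzrmt knunz mvz pqjt ndwg aclxi telma nsgjs kzh
Hunk 5: at line 2 remove [gbc] add [hmw] -> 14 lines: gji amn lnz hmw bqp dzrmt knunz mvz pqjt ndwg aclxi telma nsgjs kzh
Hunk 6: at line 2 remove [lnz] add [kupu,xbng,tfpq] -> 16 lines: gji amn kupu xbng tfpq hmw bqp dzrmt knunz mvz pqjt ndwg aclxi telma nsgjs kzh
Hunk 7: at line 6 remove [dzrmt,knunz,mvz] add [dol,rmc,qkxc] -> 16 lines: gji amn kupu xbng tfpq hmw bqp dol rmc qkxc pqjt ndwg aclxi telma nsgjs kzh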